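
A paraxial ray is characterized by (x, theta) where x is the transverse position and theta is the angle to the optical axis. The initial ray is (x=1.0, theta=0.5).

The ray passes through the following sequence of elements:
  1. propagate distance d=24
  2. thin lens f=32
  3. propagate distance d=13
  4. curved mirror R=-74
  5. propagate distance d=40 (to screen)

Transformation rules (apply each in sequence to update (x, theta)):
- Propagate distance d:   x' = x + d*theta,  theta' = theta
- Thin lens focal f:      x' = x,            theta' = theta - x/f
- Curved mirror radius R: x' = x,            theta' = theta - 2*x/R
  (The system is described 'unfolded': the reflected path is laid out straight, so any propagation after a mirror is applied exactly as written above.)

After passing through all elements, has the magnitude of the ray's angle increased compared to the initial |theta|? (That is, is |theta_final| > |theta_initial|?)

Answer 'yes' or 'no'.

Initial: x=1.0000 theta=0.5000
After 1 (propagate distance d=24): x=13.0000 theta=0.5000
After 2 (thin lens f=32): x=13.0000 theta=3/32 (≈0.0938)
After 3 (propagate distance d=13): x=455/32 (≈14.2188) theta=3/32 (≈0.0938)
After 4 (curved mirror R=-74): x=455/32 (≈14.2188) theta=283/592 (≈0.4780)
After 5 (propagate distance d=40 (to screen)): x=39475/1184 (≈33.3404) theta=283/592 (≈0.4780)
|theta_initial|=0.5000 |theta_final|=283/592 (≈0.4780) -> not increased

Answer: no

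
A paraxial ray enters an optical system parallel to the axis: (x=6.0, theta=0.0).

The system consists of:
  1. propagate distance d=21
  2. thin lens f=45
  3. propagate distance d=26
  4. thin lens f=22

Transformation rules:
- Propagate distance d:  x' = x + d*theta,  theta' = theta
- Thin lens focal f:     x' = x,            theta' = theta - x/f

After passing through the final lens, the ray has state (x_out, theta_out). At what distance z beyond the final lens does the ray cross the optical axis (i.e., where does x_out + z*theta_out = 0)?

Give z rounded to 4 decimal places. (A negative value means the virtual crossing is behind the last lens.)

Initial: x=6.0000 theta=0.0000
After 1 (propagate distance d=21): x=6.0000 theta=0.0000
After 2 (thin lens f=45): x=6.0000 theta=-2/15 (≈-0.1333)
After 3 (propagate distance d=26): x=38/15 (≈2.5333) theta=-2/15 (≈-0.1333)
After 4 (thin lens f=22): x=38/15 (≈2.5333) theta=-41/165 (≈-0.2485)
z_focus = -x_out/theta_out = -(38/15)/(-41/165) = 418/41 ≈ 10.1951
Rounded to 4 decimal places: z = 10.1951

Answer: 10.1951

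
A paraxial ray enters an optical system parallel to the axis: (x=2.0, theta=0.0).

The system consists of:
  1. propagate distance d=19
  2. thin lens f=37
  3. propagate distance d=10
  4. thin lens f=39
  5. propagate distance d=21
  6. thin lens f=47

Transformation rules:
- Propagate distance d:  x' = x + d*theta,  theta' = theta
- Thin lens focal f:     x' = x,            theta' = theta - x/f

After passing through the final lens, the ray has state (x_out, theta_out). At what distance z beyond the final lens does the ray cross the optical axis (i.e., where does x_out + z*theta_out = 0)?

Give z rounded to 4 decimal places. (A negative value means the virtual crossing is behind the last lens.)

Answer: -5.6522

Derivation:
Initial: x=2.0000 theta=0.0000
After 1 (propagate distance d=19): x=2.0000 theta=0.0000
After 2 (thin lens f=37): x=2.0000 theta=-2/37 (≈-0.0541)
After 3 (propagate distance d=10): x=54/37 (≈1.4595) theta=-2/37 (≈-0.0541)
After 4 (thin lens f=39): x=54/37 (≈1.4595) theta=-44/481 (≈-0.0915)
After 5 (propagate distance d=21): x=-6/13 (≈-0.4615) theta=-44/481 (≈-0.0915)
After 6 (thin lens f=47): x=-6/13 (≈-0.4615) theta=-142/1739 (≈-0.0817)
z_focus = -x_out/theta_out = -(-6/13)/(-142/1739) = -5217/923 ≈ -5.6522
Rounded to 4 decimal places: z = -5.6522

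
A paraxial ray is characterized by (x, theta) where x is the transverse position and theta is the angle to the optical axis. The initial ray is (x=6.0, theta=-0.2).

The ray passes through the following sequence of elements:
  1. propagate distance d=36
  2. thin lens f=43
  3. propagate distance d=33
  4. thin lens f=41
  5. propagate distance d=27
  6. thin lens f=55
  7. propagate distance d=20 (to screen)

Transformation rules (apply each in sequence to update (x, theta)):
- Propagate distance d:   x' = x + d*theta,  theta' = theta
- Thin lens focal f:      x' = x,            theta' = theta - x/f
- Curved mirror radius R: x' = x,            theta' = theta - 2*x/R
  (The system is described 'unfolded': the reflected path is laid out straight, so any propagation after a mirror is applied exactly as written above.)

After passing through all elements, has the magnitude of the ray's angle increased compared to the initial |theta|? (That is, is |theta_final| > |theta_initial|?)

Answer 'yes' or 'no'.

Answer: no

Derivation:
Initial: x=6.0000 theta=-0.2000
After 1 (propagate distance d=36): x=-1.2000 theta=-0.2000
After 2 (thin lens f=43): x=-1.2000 theta=-37/215 (≈-0.1721)
After 3 (propagate distance d=33): x=-1479/215 (≈-6.8791) theta=-37/215 (≈-0.1721)
After 4 (thin lens f=41): x=-1479/215 (≈-6.8791) theta=-38/8815 (≈-0.0043)
After 5 (propagate distance d=27): x=-12333/1763 (≈-6.9955) theta=-38/8815 (≈-0.0043)
After 6 (thin lens f=55): x=-12333/1763 (≈-6.9955) theta=2383/19393 (≈0.1229)
After 7 (propagate distance d=20 (to screen)): x=-88003/19393 (≈-4.5379) theta=2383/19393 (≈0.1229)
|theta_initial|=0.2000 |theta_final|=2383/19393 (≈0.1229) -> not increased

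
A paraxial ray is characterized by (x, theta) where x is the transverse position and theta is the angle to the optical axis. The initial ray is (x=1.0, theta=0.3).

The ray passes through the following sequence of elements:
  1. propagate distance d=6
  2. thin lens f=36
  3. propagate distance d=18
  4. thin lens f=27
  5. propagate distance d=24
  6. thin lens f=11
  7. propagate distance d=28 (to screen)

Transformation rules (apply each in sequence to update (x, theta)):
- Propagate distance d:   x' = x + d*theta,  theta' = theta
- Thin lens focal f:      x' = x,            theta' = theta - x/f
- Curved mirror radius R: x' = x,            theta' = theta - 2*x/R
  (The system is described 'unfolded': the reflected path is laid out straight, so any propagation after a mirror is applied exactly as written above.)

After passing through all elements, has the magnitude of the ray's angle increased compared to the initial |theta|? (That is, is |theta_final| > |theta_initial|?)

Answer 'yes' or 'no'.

Initial: x=1.0000 theta=0.3000
After 1 (propagate distance d=6): x=2.8000 theta=0.3000
After 2 (thin lens f=36): x=2.8000 theta=2/9 (≈0.2222)
After 3 (propagate distance d=18): x=6.8000 theta=2/9 (≈0.2222)
After 4 (thin lens f=27): x=6.8000 theta=-4/135 (≈-0.0296)
After 5 (propagate distance d=24): x=274/45 (≈6.0889) theta=-4/135 (≈-0.0296)
After 6 (thin lens f=11): x=274/45 (≈6.0889) theta=-866/1485 (≈-0.5832)
After 7 (propagate distance d=28 (to screen)): x=-15206/1485 (≈-10.2397) theta=-866/1485 (≈-0.5832)
|theta_initial|=0.3000 |theta_final|=866/1485 (≈0.5832) -> increased

Answer: yes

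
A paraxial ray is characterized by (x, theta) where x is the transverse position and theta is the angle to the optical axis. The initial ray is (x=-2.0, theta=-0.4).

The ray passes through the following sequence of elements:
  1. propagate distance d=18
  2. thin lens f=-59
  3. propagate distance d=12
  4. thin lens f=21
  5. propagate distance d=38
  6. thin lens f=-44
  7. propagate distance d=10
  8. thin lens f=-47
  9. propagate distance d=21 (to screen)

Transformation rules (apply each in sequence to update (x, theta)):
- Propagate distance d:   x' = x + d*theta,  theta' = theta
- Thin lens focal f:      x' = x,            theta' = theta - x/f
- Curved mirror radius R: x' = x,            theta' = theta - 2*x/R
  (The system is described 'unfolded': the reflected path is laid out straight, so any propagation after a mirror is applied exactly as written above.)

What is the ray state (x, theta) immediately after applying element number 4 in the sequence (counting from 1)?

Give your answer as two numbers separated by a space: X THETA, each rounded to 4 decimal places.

Answer: -15.8712 0.1998

Derivation:
Initial: x=-2.0000 theta=-0.4000
After 1 (propagate distance d=18): x=-9.2000 theta=-0.4000
After 2 (thin lens f=-59): x=-9.2000 theta=-164/295 (≈-0.5559)
After 3 (propagate distance d=12): x=-4682/295 (≈-15.8712) theta=-164/295 (≈-0.5559)
After 4 (thin lens f=21): x=-4682/295 (≈-15.8712) theta=1238/6195 (≈0.1998)
Rounded to 4 decimal places: x = -15.8712, theta = 0.1998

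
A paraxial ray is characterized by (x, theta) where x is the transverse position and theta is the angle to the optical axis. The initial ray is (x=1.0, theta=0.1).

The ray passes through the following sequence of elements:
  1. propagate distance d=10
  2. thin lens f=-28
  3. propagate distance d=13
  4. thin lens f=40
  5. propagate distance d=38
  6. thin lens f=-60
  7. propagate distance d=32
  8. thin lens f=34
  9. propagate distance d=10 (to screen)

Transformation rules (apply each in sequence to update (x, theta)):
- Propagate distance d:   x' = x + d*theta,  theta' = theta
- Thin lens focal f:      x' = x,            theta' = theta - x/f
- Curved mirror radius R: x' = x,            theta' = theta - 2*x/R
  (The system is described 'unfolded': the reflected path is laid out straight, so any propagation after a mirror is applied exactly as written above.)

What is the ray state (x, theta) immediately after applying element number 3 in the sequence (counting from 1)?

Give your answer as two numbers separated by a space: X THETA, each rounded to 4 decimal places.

Initial: x=1.0000 theta=0.1000
After 1 (propagate distance d=10): x=2.0000 theta=0.1000
After 2 (thin lens f=-28): x=2.0000 theta=6/35 (≈0.1714)
After 3 (propagate distance d=13): x=148/35 (≈4.2286) theta=6/35 (≈0.1714)
Rounded to 4 decimal places: x = 4.2286, theta = 0.1714

Answer: 4.2286 0.1714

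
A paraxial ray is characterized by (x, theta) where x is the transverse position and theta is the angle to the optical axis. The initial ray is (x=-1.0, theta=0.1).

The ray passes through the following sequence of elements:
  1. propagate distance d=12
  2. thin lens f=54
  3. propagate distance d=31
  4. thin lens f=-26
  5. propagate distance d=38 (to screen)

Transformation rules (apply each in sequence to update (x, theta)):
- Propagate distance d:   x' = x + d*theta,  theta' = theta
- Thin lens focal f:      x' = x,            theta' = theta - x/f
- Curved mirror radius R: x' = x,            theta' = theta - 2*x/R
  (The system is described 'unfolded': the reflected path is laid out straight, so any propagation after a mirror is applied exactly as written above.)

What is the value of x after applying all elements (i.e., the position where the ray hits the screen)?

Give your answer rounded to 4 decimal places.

Answer: 11.4997

Derivation:
Initial: x=-1.0000 theta=0.1000
After 1 (propagate distance d=12): x=0.2000 theta=0.1000
After 2 (thin lens f=54): x=0.2000 theta=13/135 (≈0.0963)
After 3 (propagate distance d=31): x=86/27 (≈3.1852) theta=13/135 (≈0.0963)
After 4 (thin lens f=-26): x=86/27 (≈3.1852) theta=128/585 (≈0.2188)
After 5 (propagate distance d=38 (to screen)): x=20182/1755 (≈11.4997) theta=128/585 (≈0.2188)
Rounded to 4 decimal places: x = 11.4997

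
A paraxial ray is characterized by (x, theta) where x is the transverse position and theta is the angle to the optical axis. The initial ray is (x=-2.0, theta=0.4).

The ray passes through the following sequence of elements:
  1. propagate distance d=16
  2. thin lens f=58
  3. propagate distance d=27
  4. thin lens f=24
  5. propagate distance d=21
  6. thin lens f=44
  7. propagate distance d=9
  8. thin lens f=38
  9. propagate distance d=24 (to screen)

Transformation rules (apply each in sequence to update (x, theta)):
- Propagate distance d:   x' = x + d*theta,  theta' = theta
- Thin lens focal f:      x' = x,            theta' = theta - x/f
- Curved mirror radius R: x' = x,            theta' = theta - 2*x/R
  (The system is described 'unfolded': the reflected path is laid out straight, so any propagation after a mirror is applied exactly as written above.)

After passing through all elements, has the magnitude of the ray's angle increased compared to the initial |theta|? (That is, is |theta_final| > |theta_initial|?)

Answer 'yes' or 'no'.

Answer: yes

Derivation:
Initial: x=-2.0000 theta=0.4000
After 1 (propagate distance d=16): x=4.4000 theta=0.4000
After 2 (thin lens f=58): x=4.4000 theta=47/145 (≈0.3241)
After 3 (propagate distance d=27): x=1907/145 (≈13.1517) theta=47/145 (≈0.3241)
After 4 (thin lens f=24): x=1907/145 (≈13.1517) theta=-779/3480 (≈-0.2239)
After 5 (propagate distance d=21): x=9803/1160 (≈8.4509) theta=-779/3480 (≈-0.2239)
After 6 (thin lens f=44): x=9803/1160 (≈8.4509) theta=-12737/30624 (≈-0.4159)
After 7 (propagate distance d=9): x=240277/51040 (≈4.7076) theta=-12737/30624 (≈-0.4159)
After 8 (thin lens f=38): x=240277/51040 (≈4.7076) theta=-3140861/5818560 (≈-0.5398)
After 9 (propagate distance d=24 (to screen)): x=-7998181/969760 (≈-8.2476) theta=-3140861/5818560 (≈-0.5398)
|theta_initial|=0.4000 |theta_final|=3140861/5818560 (≈0.5398) -> increased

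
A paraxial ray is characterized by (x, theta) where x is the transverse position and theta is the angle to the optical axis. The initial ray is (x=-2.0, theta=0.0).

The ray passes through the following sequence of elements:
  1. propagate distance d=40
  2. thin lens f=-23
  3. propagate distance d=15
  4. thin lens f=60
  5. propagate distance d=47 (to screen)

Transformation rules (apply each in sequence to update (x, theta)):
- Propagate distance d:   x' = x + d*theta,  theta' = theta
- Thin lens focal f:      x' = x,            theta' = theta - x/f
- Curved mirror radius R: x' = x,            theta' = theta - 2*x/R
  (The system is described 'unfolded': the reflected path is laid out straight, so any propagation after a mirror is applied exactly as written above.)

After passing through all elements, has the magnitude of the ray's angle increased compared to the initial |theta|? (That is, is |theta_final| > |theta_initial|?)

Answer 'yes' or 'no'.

Answer: yes

Derivation:
Initial: x=-2.0000 theta=0.0000
After 1 (propagate distance d=40): x=-2.0000 theta=0.0000
After 2 (thin lens f=-23): x=-2.0000 theta=-2/23 (≈-0.0870)
After 3 (propagate distance d=15): x=-76/23 (≈-3.3043) theta=-2/23 (≈-0.0870)
After 4 (thin lens f=60): x=-76/23 (≈-3.3043) theta=-11/345 (≈-0.0319)
After 5 (propagate distance d=47 (to screen)): x=-1657/345 (≈-4.8029) theta=-11/345 (≈-0.0319)
|theta_initial|=0.0000 |theta_final|=11/345 (≈0.0319) -> increased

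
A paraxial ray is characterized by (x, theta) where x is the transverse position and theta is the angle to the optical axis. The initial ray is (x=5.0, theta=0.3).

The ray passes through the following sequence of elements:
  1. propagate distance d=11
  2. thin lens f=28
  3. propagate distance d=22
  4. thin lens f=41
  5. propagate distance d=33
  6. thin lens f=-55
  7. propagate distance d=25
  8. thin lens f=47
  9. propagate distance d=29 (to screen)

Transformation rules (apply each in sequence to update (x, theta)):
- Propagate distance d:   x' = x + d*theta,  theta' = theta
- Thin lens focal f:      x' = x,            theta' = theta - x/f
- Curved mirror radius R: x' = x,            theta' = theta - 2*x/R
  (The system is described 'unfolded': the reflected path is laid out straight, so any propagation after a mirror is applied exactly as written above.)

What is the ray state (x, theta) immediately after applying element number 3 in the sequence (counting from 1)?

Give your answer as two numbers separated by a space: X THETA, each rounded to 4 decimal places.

Answer: 8.3786 0.0036

Derivation:
Initial: x=5.0000 theta=0.3000
After 1 (propagate distance d=11): x=8.3000 theta=0.3000
After 2 (thin lens f=28): x=8.3000 theta=1/280 (≈0.0036)
After 3 (propagate distance d=22): x=1173/140 (≈8.3786) theta=1/280 (≈0.0036)
Rounded to 4 decimal places: x = 8.3786, theta = 0.0036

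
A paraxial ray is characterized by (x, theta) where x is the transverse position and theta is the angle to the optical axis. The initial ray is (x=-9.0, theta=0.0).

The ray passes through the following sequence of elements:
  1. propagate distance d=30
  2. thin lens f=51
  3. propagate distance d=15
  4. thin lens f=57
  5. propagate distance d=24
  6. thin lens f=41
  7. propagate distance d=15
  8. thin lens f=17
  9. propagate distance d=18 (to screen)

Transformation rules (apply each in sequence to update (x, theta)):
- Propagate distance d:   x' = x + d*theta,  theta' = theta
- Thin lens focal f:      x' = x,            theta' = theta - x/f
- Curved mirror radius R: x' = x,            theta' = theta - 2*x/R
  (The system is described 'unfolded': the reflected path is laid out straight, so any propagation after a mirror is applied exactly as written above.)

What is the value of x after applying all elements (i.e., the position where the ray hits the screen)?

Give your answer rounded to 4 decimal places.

Initial: x=-9.0000 theta=0.0000
After 1 (propagate distance d=30): x=-9.0000 theta=0.0000
After 2 (thin lens f=51): x=-9.0000 theta=3/17 (≈0.1765)
After 3 (propagate distance d=15): x=-108/17 (≈-6.3529) theta=3/17 (≈0.1765)
After 4 (thin lens f=57): x=-108/17 (≈-6.3529) theta=93/323 (≈0.2879)
After 5 (propagate distance d=24): x=180/323 (≈0.5573) theta=93/323 (≈0.2879)
After 6 (thin lens f=41): x=180/323 (≈0.5573) theta=3633/13243 (≈0.2743)
After 7 (propagate distance d=15): x=61875/13243 (≈4.6723) theta=3633/13243 (≈0.2743)
After 8 (thin lens f=17): x=61875/13243 (≈4.6723) theta=-6/11849 (≈-0.0005)
After 9 (propagate distance d=18 (to screen)): x=1049823/225131 (≈4.6632) theta=-6/11849 (≈-0.0005)
Rounded to 4 decimal places: x = 4.6632

Answer: 4.6632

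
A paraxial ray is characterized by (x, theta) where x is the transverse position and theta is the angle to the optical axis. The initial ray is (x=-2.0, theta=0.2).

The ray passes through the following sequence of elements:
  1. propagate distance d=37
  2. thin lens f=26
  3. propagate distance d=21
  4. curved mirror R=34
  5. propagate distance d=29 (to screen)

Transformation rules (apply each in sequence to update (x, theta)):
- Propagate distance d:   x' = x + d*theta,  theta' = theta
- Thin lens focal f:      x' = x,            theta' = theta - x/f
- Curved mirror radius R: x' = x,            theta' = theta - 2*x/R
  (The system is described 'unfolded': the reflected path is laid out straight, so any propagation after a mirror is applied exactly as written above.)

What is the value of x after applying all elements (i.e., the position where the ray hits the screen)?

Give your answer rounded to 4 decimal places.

Answer: -3.9208

Derivation:
Initial: x=-2.0000 theta=0.2000
After 1 (propagate distance d=37): x=5.4000 theta=0.2000
After 2 (thin lens f=26): x=5.4000 theta=-1/130 (≈-0.0077)
After 3 (propagate distance d=21): x=681/130 (≈5.2385) theta=-1/130 (≈-0.0077)
After 4 (curved mirror R=34): x=681/130 (≈5.2385) theta=-349/1105 (≈-0.3158)
After 5 (propagate distance d=29 (to screen)): x=-1733/442 (≈-3.9208) theta=-349/1105 (≈-0.3158)
Rounded to 4 decimal places: x = -3.9208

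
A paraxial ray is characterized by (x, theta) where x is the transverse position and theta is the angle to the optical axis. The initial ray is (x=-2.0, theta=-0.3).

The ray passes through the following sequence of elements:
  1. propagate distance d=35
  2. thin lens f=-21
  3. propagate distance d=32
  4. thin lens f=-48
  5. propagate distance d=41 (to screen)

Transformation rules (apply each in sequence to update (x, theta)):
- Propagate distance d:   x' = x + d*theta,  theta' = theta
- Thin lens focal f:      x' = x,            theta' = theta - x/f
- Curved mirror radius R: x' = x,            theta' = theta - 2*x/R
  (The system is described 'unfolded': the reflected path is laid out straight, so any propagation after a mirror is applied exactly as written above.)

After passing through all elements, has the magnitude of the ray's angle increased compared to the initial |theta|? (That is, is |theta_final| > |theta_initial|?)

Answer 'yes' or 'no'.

Answer: yes

Derivation:
Initial: x=-2.0000 theta=-0.3000
After 1 (propagate distance d=35): x=-12.5000 theta=-0.3000
After 2 (thin lens f=-21): x=-12.5000 theta=-94/105 (≈-0.8952)
After 3 (propagate distance d=32): x=-8641/210 (≈-41.1476) theta=-94/105 (≈-0.8952)
After 4 (thin lens f=-48): x=-8641/210 (≈-41.1476) theta=-3533/2016 (≈-1.7525)
After 5 (propagate distance d=41 (to screen)): x=-162719/1440 (≈-112.9993) theta=-3533/2016 (≈-1.7525)
|theta_initial|=0.3000 |theta_final|=3533/2016 (≈1.7525) -> increased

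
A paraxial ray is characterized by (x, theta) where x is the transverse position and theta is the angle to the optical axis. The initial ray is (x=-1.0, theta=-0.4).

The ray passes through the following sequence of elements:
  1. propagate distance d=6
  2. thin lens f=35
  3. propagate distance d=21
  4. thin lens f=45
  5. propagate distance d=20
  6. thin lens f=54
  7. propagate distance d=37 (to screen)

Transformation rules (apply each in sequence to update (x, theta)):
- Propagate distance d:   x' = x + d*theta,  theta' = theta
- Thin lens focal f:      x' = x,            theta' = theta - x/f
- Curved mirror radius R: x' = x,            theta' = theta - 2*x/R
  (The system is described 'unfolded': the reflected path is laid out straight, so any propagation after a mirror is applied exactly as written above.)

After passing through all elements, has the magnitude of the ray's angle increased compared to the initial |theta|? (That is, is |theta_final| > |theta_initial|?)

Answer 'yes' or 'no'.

Answer: no

Derivation:
Initial: x=-1.0000 theta=-0.4000
After 1 (propagate distance d=6): x=-3.4000 theta=-0.4000
After 2 (thin lens f=35): x=-3.4000 theta=-53/175 (≈-0.3029)
After 3 (propagate distance d=21): x=-9.7600 theta=-53/175 (≈-0.3029)
After 4 (thin lens f=45): x=-9.7600 theta=-677/7875 (≈-0.0860)
After 5 (propagate distance d=20): x=-3616/315 (≈-11.4794) theta=-677/7875 (≈-0.0860)
After 6 (thin lens f=54): x=-3616/315 (≈-11.4794) theta=26921/212625 (≈0.1266)
After 7 (propagate distance d=37 (to screen)): x=-206389/30375 (≈-6.7947) theta=26921/212625 (≈0.1266)
|theta_initial|=0.4000 |theta_final|=26921/212625 (≈0.1266) -> not increased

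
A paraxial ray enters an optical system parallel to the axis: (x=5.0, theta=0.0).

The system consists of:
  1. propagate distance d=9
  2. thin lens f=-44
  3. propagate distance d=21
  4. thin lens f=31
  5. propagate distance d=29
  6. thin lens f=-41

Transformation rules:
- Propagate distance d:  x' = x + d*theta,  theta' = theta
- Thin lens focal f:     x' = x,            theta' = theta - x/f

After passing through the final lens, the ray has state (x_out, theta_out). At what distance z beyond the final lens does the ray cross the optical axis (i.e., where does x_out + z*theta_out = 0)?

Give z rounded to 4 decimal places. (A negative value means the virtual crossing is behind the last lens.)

Answer: 115.5863

Derivation:
Initial: x=5.0000 theta=0.0000
After 1 (propagate distance d=9): x=5.0000 theta=0.0000
After 2 (thin lens f=-44): x=5.0000 theta=5/44 (≈0.1136)
After 3 (propagate distance d=21): x=325/44 (≈7.3864) theta=5/44 (≈0.1136)
After 4 (thin lens f=31): x=325/44 (≈7.3864) theta=-85/682 (≈-0.1246)
After 5 (propagate distance d=29): x=5145/1364 (≈3.7720) theta=-85/682 (≈-0.1246)
After 6 (thin lens f=-41): x=5145/1364 (≈3.7720) theta=-1825/55924 (≈-0.0326)
z_focus = -x_out/theta_out = -(5145/1364)/(-1825/55924) = 42189/365 ≈ 115.5863
Rounded to 4 decimal places: z = 115.5863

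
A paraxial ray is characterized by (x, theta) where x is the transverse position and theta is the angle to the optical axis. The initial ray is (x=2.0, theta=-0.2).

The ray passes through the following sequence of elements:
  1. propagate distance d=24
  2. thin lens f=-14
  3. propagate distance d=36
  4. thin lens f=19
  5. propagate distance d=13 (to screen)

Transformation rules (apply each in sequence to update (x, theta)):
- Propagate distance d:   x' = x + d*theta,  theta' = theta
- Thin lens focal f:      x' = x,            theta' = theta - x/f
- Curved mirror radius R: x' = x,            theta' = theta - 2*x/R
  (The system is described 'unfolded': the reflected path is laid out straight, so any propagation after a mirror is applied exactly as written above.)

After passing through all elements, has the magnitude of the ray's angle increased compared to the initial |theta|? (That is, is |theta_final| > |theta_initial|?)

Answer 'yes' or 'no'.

Initial: x=2.0000 theta=-0.2000
After 1 (propagate distance d=24): x=-2.8000 theta=-0.2000
After 2 (thin lens f=-14): x=-2.8000 theta=-0.4000
After 3 (propagate distance d=36): x=-17.2000 theta=-0.4000
After 4 (thin lens f=19): x=-17.2000 theta=48/95 (≈0.5053)
After 5 (propagate distance d=13 (to screen)): x=-202/19 (≈-10.6316) theta=48/95 (≈0.5053)
|theta_initial|=0.2000 |theta_final|=48/95 (≈0.5053) -> increased

Answer: yes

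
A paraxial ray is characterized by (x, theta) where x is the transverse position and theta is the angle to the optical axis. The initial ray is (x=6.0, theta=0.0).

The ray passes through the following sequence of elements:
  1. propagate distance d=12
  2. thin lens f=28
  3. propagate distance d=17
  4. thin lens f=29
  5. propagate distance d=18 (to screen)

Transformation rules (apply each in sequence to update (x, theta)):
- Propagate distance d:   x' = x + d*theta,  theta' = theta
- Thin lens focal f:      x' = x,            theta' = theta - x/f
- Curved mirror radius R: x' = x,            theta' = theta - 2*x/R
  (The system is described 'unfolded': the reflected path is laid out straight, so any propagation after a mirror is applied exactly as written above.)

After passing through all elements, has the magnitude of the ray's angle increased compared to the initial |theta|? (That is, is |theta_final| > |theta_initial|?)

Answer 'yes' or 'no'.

Initial: x=6.0000 theta=0.0000
After 1 (propagate distance d=12): x=6.0000 theta=0.0000
After 2 (thin lens f=28): x=6.0000 theta=-3/14 (≈-0.2143)
After 3 (propagate distance d=17): x=33/14 (≈2.3571) theta=-3/14 (≈-0.2143)
After 4 (thin lens f=29): x=33/14 (≈2.3571) theta=-60/203 (≈-0.2956)
After 5 (propagate distance d=18 (to screen)): x=-1203/406 (≈-2.9631) theta=-60/203 (≈-0.2956)
|theta_initial|=0.0000 |theta_final|=60/203 (≈0.2956) -> increased

Answer: yes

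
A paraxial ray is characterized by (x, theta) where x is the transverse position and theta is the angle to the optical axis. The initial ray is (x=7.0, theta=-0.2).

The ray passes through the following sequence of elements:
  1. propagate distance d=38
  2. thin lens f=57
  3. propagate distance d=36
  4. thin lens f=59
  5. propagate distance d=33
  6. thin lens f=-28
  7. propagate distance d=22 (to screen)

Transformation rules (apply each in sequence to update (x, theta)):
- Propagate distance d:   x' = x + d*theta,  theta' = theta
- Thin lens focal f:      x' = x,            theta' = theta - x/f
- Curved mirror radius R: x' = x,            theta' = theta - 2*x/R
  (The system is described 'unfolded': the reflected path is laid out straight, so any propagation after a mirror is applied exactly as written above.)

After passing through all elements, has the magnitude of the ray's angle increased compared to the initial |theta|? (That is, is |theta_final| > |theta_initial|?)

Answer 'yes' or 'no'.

Initial: x=7.0000 theta=-0.2000
After 1 (propagate distance d=38): x=-0.6000 theta=-0.2000
After 2 (thin lens f=57): x=-0.6000 theta=-18/95 (≈-0.1895)
After 3 (propagate distance d=36): x=-141/19 (≈-7.4211) theta=-18/95 (≈-0.1895)
After 4 (thin lens f=59): x=-141/19 (≈-7.4211) theta=-357/5605 (≈-0.0637)
After 5 (propagate distance d=33): x=-53376/5605 (≈-9.5229) theta=-357/5605 (≈-0.0637)
After 6 (thin lens f=-28): x=-53376/5605 (≈-9.5229) theta=-15843/39235 (≈-0.4038)
After 7 (propagate distance d=22 (to screen)): x=-722178/39235 (≈-18.4065) theta=-15843/39235 (≈-0.4038)
|theta_initial|=0.2000 |theta_final|=15843/39235 (≈0.4038) -> increased

Answer: yes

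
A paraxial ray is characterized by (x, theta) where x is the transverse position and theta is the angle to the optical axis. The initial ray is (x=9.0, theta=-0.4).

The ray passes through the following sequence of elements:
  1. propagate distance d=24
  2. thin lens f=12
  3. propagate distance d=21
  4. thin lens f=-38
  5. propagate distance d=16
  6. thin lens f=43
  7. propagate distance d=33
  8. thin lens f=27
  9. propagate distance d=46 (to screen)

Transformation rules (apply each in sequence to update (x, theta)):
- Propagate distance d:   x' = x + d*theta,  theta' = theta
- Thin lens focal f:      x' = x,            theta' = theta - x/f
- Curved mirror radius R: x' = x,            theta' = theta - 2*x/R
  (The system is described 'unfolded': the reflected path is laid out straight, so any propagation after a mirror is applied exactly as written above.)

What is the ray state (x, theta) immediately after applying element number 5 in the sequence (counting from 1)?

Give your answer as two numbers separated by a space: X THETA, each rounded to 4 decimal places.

Answer: -16.8974 -0.5592

Derivation:
Initial: x=9.0000 theta=-0.4000
After 1 (propagate distance d=24): x=-0.6000 theta=-0.4000
After 2 (thin lens f=12): x=-0.6000 theta=-0.3500
After 3 (propagate distance d=21): x=-7.9500 theta=-0.3500
After 4 (thin lens f=-38): x=-7.9500 theta=-85/152 (≈-0.5592)
After 5 (propagate distance d=16): x=-6421/380 (≈-16.8974) theta=-85/152 (≈-0.5592)
Rounded to 4 decimal places: x = -16.8974, theta = -0.5592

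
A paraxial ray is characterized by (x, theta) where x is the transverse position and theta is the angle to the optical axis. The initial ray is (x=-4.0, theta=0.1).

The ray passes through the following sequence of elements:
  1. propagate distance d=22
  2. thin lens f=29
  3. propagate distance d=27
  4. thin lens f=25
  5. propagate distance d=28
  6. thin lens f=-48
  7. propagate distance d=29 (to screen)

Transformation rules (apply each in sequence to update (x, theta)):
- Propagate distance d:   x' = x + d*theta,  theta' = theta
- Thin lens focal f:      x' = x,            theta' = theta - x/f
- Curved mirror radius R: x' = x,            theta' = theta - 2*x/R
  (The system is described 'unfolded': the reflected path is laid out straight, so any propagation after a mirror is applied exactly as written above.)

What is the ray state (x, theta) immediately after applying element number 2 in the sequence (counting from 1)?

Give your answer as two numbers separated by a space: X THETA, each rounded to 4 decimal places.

Initial: x=-4.0000 theta=0.1000
After 1 (propagate distance d=22): x=-1.8000 theta=0.1000
After 2 (thin lens f=29): x=-1.8000 theta=47/290 (≈0.1621)
Rounded to 4 decimal places: x = -1.8000, theta = 0.1621

Answer: -1.8000 0.1621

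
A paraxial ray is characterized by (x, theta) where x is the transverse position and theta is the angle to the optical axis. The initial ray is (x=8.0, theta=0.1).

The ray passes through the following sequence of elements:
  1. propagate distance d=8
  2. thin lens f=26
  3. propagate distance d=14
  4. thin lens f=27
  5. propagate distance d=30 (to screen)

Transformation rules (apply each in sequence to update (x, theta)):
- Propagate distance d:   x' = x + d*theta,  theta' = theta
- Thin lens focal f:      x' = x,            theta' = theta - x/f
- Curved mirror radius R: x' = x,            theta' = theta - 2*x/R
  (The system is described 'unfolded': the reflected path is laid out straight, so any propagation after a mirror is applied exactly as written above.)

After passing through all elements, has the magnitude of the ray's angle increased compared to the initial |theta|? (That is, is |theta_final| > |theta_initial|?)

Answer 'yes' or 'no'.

Answer: yes

Derivation:
Initial: x=8.0000 theta=0.1000
After 1 (propagate distance d=8): x=8.8000 theta=0.1000
After 2 (thin lens f=26): x=8.8000 theta=-31/130 (≈-0.2385)
After 3 (propagate distance d=14): x=71/13 (≈5.4615) theta=-31/130 (≈-0.2385)
After 4 (thin lens f=27): x=71/13 (≈5.4615) theta=-119/270 (≈-0.4407)
After 5 (propagate distance d=30 (to screen)): x=-908/117 (≈-7.7607) theta=-119/270 (≈-0.4407)
|theta_initial|=0.1000 |theta_final|=119/270 (≈0.4407) -> increased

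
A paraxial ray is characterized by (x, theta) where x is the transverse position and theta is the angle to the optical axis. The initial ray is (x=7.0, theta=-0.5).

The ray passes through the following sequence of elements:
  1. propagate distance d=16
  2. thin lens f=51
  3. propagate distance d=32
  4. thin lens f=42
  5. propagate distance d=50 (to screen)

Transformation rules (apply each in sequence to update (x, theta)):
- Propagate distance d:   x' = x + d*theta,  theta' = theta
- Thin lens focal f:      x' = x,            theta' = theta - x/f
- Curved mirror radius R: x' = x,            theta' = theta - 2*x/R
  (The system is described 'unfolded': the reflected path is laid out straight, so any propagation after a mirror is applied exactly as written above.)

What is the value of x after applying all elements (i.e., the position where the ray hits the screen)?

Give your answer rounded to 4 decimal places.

Answer: -20.9010

Derivation:
Initial: x=7.0000 theta=-0.5000
After 1 (propagate distance d=16): x=-1.0000 theta=-0.5000
After 2 (thin lens f=51): x=-1.0000 theta=-49/102 (≈-0.4804)
After 3 (propagate distance d=32): x=-835/51 (≈-16.3725) theta=-49/102 (≈-0.4804)
After 4 (thin lens f=42): x=-835/51 (≈-16.3725) theta=-97/1071 (≈-0.0906)
After 5 (propagate distance d=50 (to screen)): x=-22385/1071 (≈-20.9010) theta=-97/1071 (≈-0.0906)
Rounded to 4 decimal places: x = -20.9010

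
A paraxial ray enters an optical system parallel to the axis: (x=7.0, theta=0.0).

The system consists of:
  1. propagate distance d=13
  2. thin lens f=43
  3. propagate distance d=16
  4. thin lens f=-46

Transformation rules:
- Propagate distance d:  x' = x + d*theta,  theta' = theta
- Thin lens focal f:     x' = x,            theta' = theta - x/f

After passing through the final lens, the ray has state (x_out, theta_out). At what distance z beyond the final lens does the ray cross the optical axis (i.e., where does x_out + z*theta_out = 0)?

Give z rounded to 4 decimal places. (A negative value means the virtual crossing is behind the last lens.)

Initial: x=7.0000 theta=0.0000
After 1 (propagate distance d=13): x=7.0000 theta=0.0000
After 2 (thin lens f=43): x=7.0000 theta=-7/43 (≈-0.1628)
After 3 (propagate distance d=16): x=189/43 (≈4.3953) theta=-7/43 (≈-0.1628)
After 4 (thin lens f=-46): x=189/43 (≈4.3953) theta=-133/1978 (≈-0.0672)
z_focus = -x_out/theta_out = -(189/43)/(-133/1978) = 1242/19 ≈ 65.3684
Rounded to 4 decimal places: z = 65.3684

Answer: 65.3684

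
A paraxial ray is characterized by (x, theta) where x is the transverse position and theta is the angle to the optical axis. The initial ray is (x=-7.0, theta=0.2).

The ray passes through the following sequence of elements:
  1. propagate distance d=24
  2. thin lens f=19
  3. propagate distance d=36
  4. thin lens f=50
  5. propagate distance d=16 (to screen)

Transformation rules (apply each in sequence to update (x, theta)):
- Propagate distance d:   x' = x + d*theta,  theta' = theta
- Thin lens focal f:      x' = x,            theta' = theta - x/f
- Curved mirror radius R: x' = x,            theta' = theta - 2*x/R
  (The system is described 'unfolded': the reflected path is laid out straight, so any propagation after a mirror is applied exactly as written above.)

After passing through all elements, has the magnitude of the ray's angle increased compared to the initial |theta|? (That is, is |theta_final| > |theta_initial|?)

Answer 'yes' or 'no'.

Answer: no

Derivation:
Initial: x=-7.0000 theta=0.2000
After 1 (propagate distance d=24): x=-2.2000 theta=0.2000
After 2 (thin lens f=19): x=-2.2000 theta=6/19 (≈0.3158)
After 3 (propagate distance d=36): x=871/95 (≈9.1684) theta=6/19 (≈0.3158)
After 4 (thin lens f=50): x=871/95 (≈9.1684) theta=629/4750 (≈0.1324)
After 5 (propagate distance d=16 (to screen)): x=26807/2375 (≈11.2872) theta=629/4750 (≈0.1324)
|theta_initial|=0.2000 |theta_final|=629/4750 (≈0.1324) -> not increased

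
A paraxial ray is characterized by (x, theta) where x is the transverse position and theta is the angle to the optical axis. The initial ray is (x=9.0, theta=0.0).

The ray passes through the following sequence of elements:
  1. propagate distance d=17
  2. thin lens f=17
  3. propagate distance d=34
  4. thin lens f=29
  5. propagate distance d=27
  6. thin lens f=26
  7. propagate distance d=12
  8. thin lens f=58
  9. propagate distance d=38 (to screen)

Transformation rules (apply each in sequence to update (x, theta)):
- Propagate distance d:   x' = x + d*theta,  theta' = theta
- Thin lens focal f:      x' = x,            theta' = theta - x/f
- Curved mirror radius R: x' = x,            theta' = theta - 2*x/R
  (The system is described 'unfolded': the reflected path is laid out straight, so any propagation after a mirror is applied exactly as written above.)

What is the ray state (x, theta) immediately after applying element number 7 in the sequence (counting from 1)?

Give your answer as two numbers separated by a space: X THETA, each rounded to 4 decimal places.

Initial: x=9.0000 theta=0.0000
After 1 (propagate distance d=17): x=9.0000 theta=0.0000
After 2 (thin lens f=17): x=9.0000 theta=-9/17 (≈-0.5294)
After 3 (propagate distance d=34): x=-9.0000 theta=-9/17 (≈-0.5294)
After 4 (thin lens f=29): x=-9.0000 theta=-108/493 (≈-0.2191)
After 5 (propagate distance d=27): x=-7353/493 (≈-14.9148) theta=-108/493 (≈-0.2191)
After 6 (thin lens f=26): x=-7353/493 (≈-14.9148) theta=4545/12818 (≈0.3546)
After 7 (propagate distance d=12): x=-68319/6409 (≈-10.6599) theta=4545/12818 (≈0.3546)
Rounded to 4 decimal places: x = -10.6599, theta = 0.3546

Answer: -10.6599 0.3546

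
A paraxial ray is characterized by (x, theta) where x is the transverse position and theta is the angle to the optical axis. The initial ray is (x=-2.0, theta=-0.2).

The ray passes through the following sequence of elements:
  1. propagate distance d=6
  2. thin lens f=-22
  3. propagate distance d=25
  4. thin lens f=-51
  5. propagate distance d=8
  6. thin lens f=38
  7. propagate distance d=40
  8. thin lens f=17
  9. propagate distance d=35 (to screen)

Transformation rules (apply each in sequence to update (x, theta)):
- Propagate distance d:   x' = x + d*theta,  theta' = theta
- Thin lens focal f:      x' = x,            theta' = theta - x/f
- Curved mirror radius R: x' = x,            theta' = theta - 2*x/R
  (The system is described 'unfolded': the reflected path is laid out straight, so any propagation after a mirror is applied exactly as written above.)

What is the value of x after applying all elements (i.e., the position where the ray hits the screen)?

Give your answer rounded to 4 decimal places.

Initial: x=-2.0000 theta=-0.2000
After 1 (propagate distance d=6): x=-3.2000 theta=-0.2000
After 2 (thin lens f=-22): x=-3.2000 theta=-19/55 (≈-0.3455)
After 3 (propagate distance d=25): x=-651/55 (≈-11.8364) theta=-19/55 (≈-0.3455)
After 4 (thin lens f=-51): x=-651/55 (≈-11.8364) theta=-108/187 (≈-0.5775)
After 5 (propagate distance d=8): x=-15387/935 (≈-16.4567) theta=-108/187 (≈-0.5775)
After 6 (thin lens f=38): x=-15387/935 (≈-16.4567) theta=-5133/35530 (≈-0.1445)
After 7 (propagate distance d=40): x=-395013/17765 (≈-22.2355) theta=-5133/35530 (≈-0.1445)
After 8 (thin lens f=17): x=-395013/17765 (≈-22.2355) theta=140553/120802 (≈1.1635)
After 9 (propagate distance d=35 (to screen)): x=11166333/604010 (≈18.4870) theta=140553/120802 (≈1.1635)
Rounded to 4 decimal places: x = 18.4870

Answer: 18.4870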